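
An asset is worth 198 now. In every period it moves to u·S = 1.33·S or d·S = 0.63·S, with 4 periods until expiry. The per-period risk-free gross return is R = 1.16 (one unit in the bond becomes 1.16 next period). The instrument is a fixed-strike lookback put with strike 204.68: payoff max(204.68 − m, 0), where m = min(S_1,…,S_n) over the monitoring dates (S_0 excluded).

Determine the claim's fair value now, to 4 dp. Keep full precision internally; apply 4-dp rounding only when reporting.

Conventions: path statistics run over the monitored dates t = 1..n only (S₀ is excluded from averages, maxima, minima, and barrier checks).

Under the martingale measure an up-move has probability p* = 0.7571; value the claim as the probability-weighted average of per-path payoffs, discounted 4 periods at R = 1.16.
Enumerate all 2^4 = 16 price paths (U = up ×1.33, D = down ×0.63); each path with k up-moves has probability p*^k·(1−p*)^(4−k).
DDDD: m=31.1909, payoff=173.4891, prob=0.003479
UDDD: m=65.8474, payoff=138.8326, prob=0.010845
DUDD: m=65.8474, payoff=138.8326, prob=0.010845
UUDD: m=139.0111, payoff=65.6689, prob=0.033811
DDUD: m=65.8474, payoff=138.8326, prob=0.010845
UDUD: m=139.0111, payoff=65.6689, prob=0.033811
DUUD: m=124.7400, payoff=79.9400, prob=0.033811
UUUD: m=263.3400, payoff=0.0000, prob=0.105411
DDDU: m=49.5093, payoff=155.1707, prob=0.010845
UDDU: m=104.5196, payoff=100.1604, prob=0.033811
DUDU: m=104.5196, payoff=100.1604, prob=0.033811
UUDU: m=220.6526, payoff=0.0000, prob=0.105411
DDUU: m=78.5862, payoff=126.0938, prob=0.033811
UDUU: m=165.9042, payoff=38.7758, prob=0.105411
DUUU: m=124.7400, payoff=79.9400, prob=0.105411
UUUU: m=263.3400, payoff=0.0000, prob=0.328633
Price = Σ prob·payoff / R^4 = 37.497051 / 1.810639 = 20.7093

price = 20.7093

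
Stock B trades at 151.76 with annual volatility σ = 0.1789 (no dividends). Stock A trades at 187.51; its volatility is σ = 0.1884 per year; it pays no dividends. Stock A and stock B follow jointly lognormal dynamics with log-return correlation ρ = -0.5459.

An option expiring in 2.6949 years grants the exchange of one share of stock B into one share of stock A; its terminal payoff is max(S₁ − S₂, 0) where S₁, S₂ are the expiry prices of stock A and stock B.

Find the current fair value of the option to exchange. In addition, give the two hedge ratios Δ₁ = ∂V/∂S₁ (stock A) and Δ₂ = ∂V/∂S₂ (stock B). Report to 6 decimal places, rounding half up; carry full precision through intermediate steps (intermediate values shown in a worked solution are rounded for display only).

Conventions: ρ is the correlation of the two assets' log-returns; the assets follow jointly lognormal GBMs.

exchange price = 56.046506
Δ1 = 0.746679
Δ2 = -0.553263

σ_eff = √(σ₁² + σ₂² − 2ρσ₁σ₂) = √(0.1884² + 0.1789² − 2·-0.5459·0.1884·0.1789) = 0.322953
d₁ = (ln(S₁/S₂) + (q₂ − q₁ + σ_eff²/2)T) / (σ_eff√T) = (ln(187.51/151.76) + (0.0 − 0.0 + 0.052149)·2.6949) / 0.530164 = 0.664075
d₂ = d₁ − σ_eff√T = 0.664075 − 0.530164 = 0.133911
N(d₁) = 0.746679,  N(d₂) = 0.553263
V = S₁·e^{−q₁T}·N(d₁) − S₂·e^{−q₂T}·N(d₂) = 140.009757 − 83.963251 = 56.046506
Key observation: the rate r is irrelevant here: denominating values in stock B turns the exchange into a ratio option on S₁/S₂, and discounting at r drops out.
Δ₁ = e^{−q₁T}·N(d₁) = 0.746679;  Δ₂ = −e^{−q₂T}·N(d₂) = -0.553263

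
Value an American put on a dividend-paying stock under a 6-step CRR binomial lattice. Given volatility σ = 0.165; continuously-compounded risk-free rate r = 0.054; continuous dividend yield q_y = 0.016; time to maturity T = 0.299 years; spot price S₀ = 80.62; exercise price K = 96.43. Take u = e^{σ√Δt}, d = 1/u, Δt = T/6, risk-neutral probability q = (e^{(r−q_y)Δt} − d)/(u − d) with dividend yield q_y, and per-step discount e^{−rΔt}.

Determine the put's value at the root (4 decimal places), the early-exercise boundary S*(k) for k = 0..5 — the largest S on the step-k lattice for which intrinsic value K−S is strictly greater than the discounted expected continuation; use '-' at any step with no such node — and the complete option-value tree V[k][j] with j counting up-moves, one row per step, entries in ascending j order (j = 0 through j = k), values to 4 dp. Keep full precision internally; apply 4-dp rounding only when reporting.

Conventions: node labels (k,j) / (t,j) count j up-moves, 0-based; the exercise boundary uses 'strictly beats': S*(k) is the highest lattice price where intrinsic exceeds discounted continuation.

price = 15.8100
boundary = 80.6200 83.6449 86.7833 83.6449 86.7833 90.0394
tree:
15.8100
18.7255 12.7851
21.5356 15.8100 9.6467
24.2440 18.7255 12.7851 6.6243
26.8545 21.5356 15.8100 9.6467 3.8296
29.3706 24.2440 18.7255 12.7851 6.3906 1.4525
31.7957 26.8545 21.5356 15.8100 9.6467 3.0123 0.0000

Δt=0.04983, u=1.03752, d=0.96384, q=0.51652, disc=e^(-rΔt)=0.99731
k=6 terminal: V=max(K-S,0) → 31.7957 26.8545 21.5356 15.8100 9.6467 3.0123 0.0000
k=5: j=0 S=67.0594 intr=29.3706 cont=29.1649 V=29.3706[EX]; j=1 S=72.1860 intr=24.2440 cont=24.0424 V=24.2440[EX]; j=2 S=77.7045 intr=18.7255 cont=18.5283 V=18.7255[EX]; j=3 S=83.6449 intr=12.7851 cont=12.5926 V=12.7851[EX]; j=4 S=90.0394 intr=6.3906 cont=6.2032 V=6.3906[EX]; j=5 S=96.9228 intr=0.0000 cont=1.4525 V=1.4525[hold]  S*(5)=90.0394
k=4: j=0 S=69.5755 intr=26.8545 cont=26.6508 V=26.8545[EX]; j=1 S=74.8944 intr=21.5356 cont=21.3361 V=21.5356[EX]; j=2 S=80.6200 intr=15.8100 cont=15.6151 V=15.8100[EX]; j=3 S=86.7833 intr=9.6467 cont=9.4567 V=9.6467[EX]; j=4 S=93.4177 intr=3.0123 cont=3.8296 V=3.8296[hold]  S*(4)=86.7833
k=3: j=0 S=72.1860 intr=24.2440 cont=24.0424 V=24.2440[EX]; j=1 S=77.7045 intr=18.7255 cont=18.5283 V=18.7255[EX]; j=2 S=83.6449 intr=12.7851 cont=12.5926 V=12.7851[EX]; j=3 S=90.0394 intr=6.3906 cont=6.6243 V=6.6243[hold]  S*(3)=83.6449
k=2: j=0 S=74.8944 intr=21.5356 cont=21.3361 V=21.5356[EX]; j=1 S=80.6200 intr=15.8100 cont=15.6151 V=15.8100[EX]; j=2 S=86.7833 intr=9.6467 cont=9.5771 V=9.6467[EX]  S*(2)=86.7833
k=1: j=0 S=77.7045 intr=18.7255 cont=18.5283 V=18.7255[EX]; j=1 S=83.6449 intr=12.7851 cont=12.5926 V=12.7851[EX]  S*(1)=83.6449
k=0: j=0 S=80.6200 intr=15.8100 cont=15.6151 V=15.8100[EX]  S*(0)=80.6200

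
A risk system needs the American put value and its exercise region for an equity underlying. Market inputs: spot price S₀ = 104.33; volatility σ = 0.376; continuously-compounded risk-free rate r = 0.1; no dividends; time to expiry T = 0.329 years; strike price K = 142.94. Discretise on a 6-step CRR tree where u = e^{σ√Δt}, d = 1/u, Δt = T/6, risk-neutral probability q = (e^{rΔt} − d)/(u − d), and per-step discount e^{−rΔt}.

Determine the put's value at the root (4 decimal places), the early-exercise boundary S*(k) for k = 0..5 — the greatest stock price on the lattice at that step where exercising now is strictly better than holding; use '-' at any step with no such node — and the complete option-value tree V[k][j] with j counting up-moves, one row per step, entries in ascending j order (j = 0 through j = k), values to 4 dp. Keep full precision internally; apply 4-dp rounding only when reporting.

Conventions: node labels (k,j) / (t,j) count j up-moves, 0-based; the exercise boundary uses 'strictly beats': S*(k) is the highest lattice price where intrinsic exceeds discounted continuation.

price = 38.6100
boundary = 104.3300 113.9324 104.3300 113.9324 104.3300 113.9324
tree:
38.6100
47.4031 29.0076
55.4551 38.6100 19.9230
62.8284 47.4031 29.0076 11.3813
69.5803 55.4551 38.6100 18.7378 4.4131
75.7632 62.8284 47.4031 29.0076 9.0409 0.0000
81.4249 69.5803 55.4551 38.6100 18.5215 0.0000 0.0000

Δt=0.05483  u=1.09204  d=0.91572  q=0.50919  discount=0.99453
step 6 (expiry): payoffs max(K−S,0) = 81.4249 69.5803 55.4551 38.6100 18.5215 0.0000 0.0000
step 5: (k=5,j=0): S=67.1768, K−S=75.7632, hold=74.9815 ⇒ V=75.7632 exercise | (k=5,j=1): S=80.1116, K−S=62.8284, hold=62.0468 ⇒ V=62.8284 exercise | (k=5,j=2): S=95.5369, K−S=47.4031, hold=46.6214 ⇒ V=47.4031 exercise | (k=5,j=3): S=113.9324, K−S=29.0076, hold=28.2260 ⇒ V=29.0076 exercise | (k=5,j=4): S=135.8698, K−S=7.0702, hold=9.0409 ⇒ V=9.0409 continue | (k=5,j=5): S=162.0313, K−S=0.0000, hold=0.0000 ⇒ V=0.0000 continue  boundary S*=113.9324
step 4: (k=4,j=0): S=73.3597, K−S=69.5803, hold=68.7987 ⇒ V=69.5803 exercise | (k=4,j=1): S=87.4849, K−S=55.4551, hold=54.6734 ⇒ V=55.4551 exercise | (k=4,j=2): S=104.3300, K−S=38.6100, hold=37.8284 ⇒ V=38.6100 exercise | (k=4,j=3): S=124.4185, K−S=18.5215, hold=18.7378 ⇒ V=18.7378 continue | (k=4,j=4): S=148.3751, K−S=0.0000, hold=4.4131 ⇒ V=4.4131 continue  boundary S*=104.3300
step 3: (k=3,j=0): S=80.1116, K−S=62.8284, hold=62.0468 ⇒ V=62.8284 exercise | (k=3,j=1): S=95.5369, K−S=47.4031, hold=46.6214 ⇒ V=47.4031 exercise | (k=3,j=2): S=113.9324, K−S=29.0076, hold=28.3355 ⇒ V=29.0076 exercise | (k=3,j=3): S=135.8698, K−S=7.0702, hold=11.3813 ⇒ V=11.3813 continue  boundary S*=113.9324
step 2: (k=2,j=0): S=87.4849, K−S=55.4551, hold=54.6734 ⇒ V=55.4551 exercise | (k=2,j=1): S=104.3300, K−S=38.6100, hold=37.8284 ⇒ V=38.6100 exercise | (k=2,j=2): S=124.4185, K−S=18.5215, hold=19.9230 ⇒ V=19.9230 continue  boundary S*=104.3300
step 1: (k=1,j=0): S=95.5369, K−S=47.4031, hold=46.6214 ⇒ V=47.4031 exercise | (k=1,j=1): S=113.9324, K−S=29.0076, hold=28.9357 ⇒ V=29.0076 exercise  boundary S*=113.9324
step 0: (k=0,j=0): S=104.3300, K−S=38.6100, hold=37.8284 ⇒ V=38.6100 exercise  boundary S*=104.3300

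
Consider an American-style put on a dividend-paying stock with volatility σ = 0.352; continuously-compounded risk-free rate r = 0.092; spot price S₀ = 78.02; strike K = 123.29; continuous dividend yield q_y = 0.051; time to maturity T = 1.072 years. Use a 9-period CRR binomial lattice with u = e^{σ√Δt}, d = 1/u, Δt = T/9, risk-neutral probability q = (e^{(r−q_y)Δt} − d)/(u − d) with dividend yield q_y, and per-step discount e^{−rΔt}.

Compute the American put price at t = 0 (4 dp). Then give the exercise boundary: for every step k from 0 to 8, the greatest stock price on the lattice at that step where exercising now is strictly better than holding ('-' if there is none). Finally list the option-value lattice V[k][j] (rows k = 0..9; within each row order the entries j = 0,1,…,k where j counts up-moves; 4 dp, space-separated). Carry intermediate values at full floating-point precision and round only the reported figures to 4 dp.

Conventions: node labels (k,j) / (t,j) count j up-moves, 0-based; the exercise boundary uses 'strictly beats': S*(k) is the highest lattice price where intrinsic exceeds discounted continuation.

price = 45.2700
boundary = 78.0200 69.0949 78.0200 69.0949 78.0200 88.0979 78.0200 88.0979 99.4777
tree:
45.2700
54.1951 35.8126
62.0992 45.2700 26.7657
69.0991 54.1951 35.3939 18.3790
75.2982 62.0992 45.2700 25.9013 10.9558
80.7882 69.0991 54.1951 35.1921 16.8050 5.1087
85.6502 75.2982 62.0992 45.2700 24.8804 8.7701 1.4091
89.9560 80.7882 69.0991 54.1951 35.1921 14.6976 2.7921 0.0000
93.7692 85.6502 75.2982 62.0992 45.2700 23.8123 5.5326 0.0000 0.0000
97.1463 89.9560 80.7882 69.0991 54.1951 35.1921 10.9627 0.0000 0.0000 0.0000

params: Δt=0.11911 u=1.12917 d=0.88561 q=0.48977 e^(-rΔt)=0.98910
t_9 payoffs: 97.1463 89.9560 80.7882 69.0991 54.1951 35.1921 10.9627 0.0000 0.0000 0.0000
t_8: node(8,0) S=29.5208 payoff=93.7692 vs cont=92.6044 → 93.7692 [stop]  node(8,1) S=37.6398 payoff=85.6502 vs cont=84.5345 → 85.6502 [stop]  node(8,2) S=47.9918 payoff=75.2982 vs cont=74.2452 → 75.2982 [stop]  node(8,3) S=61.1908 payoff=62.0992 vs cont=61.1261 → 62.0992 [stop]  node(8,4) S=78.0200 payoff=45.2700 vs cont=44.3988 → 45.2700 [stop]  node(8,5) S=99.4777 payoff=23.8123 vs cont=23.0711 → 23.8123 [stop]  node(8,6) S=126.8368 payoff=0.0000 vs cont=5.5326 → 5.5326 [wait]  node(8,7) S=161.7204 payoff=0.0000 vs cont=0.0000 → 0.0000 [wait]  node(8,8) S=206.1979 payoff=0.0000 vs cont=0.0000 → 0.0000 [wait]  ⇒ S*(8)=99.4777
t_7: node(7,0) S=33.3340 payoff=89.9560 vs cont=88.8142 → 89.9560 [stop]  node(7,1) S=42.5018 payoff=80.7882 vs cont=79.7020 → 80.7882 [stop]  node(7,2) S=54.1909 payoff=69.0991 vs cont=68.0836 → 69.0991 [stop]  node(7,3) S=69.0949 payoff=54.1951 vs cont=53.2699 → 54.1951 [stop]  node(7,4) S=88.0979 payoff=35.1921 vs cont=34.3819 → 35.1921 [stop]  node(7,5) S=112.3273 payoff=10.9627 vs cont=14.6976 → 14.6976 [wait]  node(7,6) S=143.2204 payoff=0.0000 vs cont=2.7921 → 2.7921 [wait]  node(7,7) S=182.6100 payoff=0.0000 vs cont=0.0000 → 0.0000 [wait]  ⇒ S*(7)=88.0979
t_6: node(6,0) S=37.6398 payoff=85.6502 vs cont=84.5345 → 85.6502 [stop]  node(6,1) S=47.9918 payoff=75.2982 vs cont=74.2452 → 75.2982 [stop]  node(6,2) S=61.1908 payoff=62.0992 vs cont=61.1261 → 62.0992 [stop]  node(6,3) S=78.0200 payoff=45.2700 vs cont=44.3988 → 45.2700 [stop]  node(6,4) S=99.4777 payoff=23.8123 vs cont=24.8804 → 24.8804 [wait]  node(6,5) S=126.8368 payoff=0.0000 vs cont=8.7701 → 8.7701 [wait]  node(6,6) S=161.7204 payoff=0.0000 vs cont=1.4091 → 1.4091 [wait]  ⇒ S*(6)=78.0200
t_5: node(5,0) S=42.5018 payoff=80.7882 vs cont=79.7020 → 80.7882 [stop]  node(5,1) S=54.1909 payoff=69.0991 vs cont=68.0836 → 69.0991 [stop]  node(5,2) S=69.0949 payoff=54.1951 vs cont=53.2699 → 54.1951 [stop]  node(5,3) S=88.0979 payoff=35.1921 vs cont=34.8994 → 35.1921 [stop]  node(5,4) S=112.3273 payoff=10.9627 vs cont=16.8050 → 16.8050 [wait]  node(5,5) S=143.2204 payoff=0.0000 vs cont=5.1087 → 5.1087 [wait]  ⇒ S*(5)=88.0979
t_4: node(4,0) S=47.9918 payoff=75.2982 vs cont=74.2452 → 75.2982 [stop]  node(4,1) S=61.1908 payoff=62.0992 vs cont=61.1261 → 62.0992 [stop]  node(4,2) S=78.0200 payoff=45.2700 vs cont=44.3988 → 45.2700 [stop]  node(4,3) S=99.4777 payoff=23.8123 vs cont=25.9013 → 25.9013 [wait]  node(4,4) S=126.8368 payoff=0.0000 vs cont=10.9558 → 10.9558 [wait]  ⇒ S*(4)=78.0200
t_3: node(3,0) S=54.1909 payoff=69.0991 vs cont=68.0836 → 69.0991 [stop]  node(3,1) S=69.0949 payoff=54.1951 vs cont=53.2699 → 54.1951 [stop]  node(3,2) S=88.0979 payoff=35.1921 vs cont=35.3939 → 35.3939 [wait]  node(3,3) S=112.3273 payoff=10.9627 vs cont=18.3790 → 18.3790 [wait]  ⇒ S*(3)=69.0949
t_2: node(2,0) S=61.1908 payoff=62.0992 vs cont=61.1261 → 62.0992 [stop]  node(2,1) S=78.0200 payoff=45.2700 vs cont=44.4966 → 45.2700 [stop]  node(2,2) S=99.4777 payoff=23.8123 vs cont=26.7657 → 26.7657 [wait]  ⇒ S*(2)=78.0200
t_1: node(1,0) S=69.0949 payoff=54.1951 vs cont=53.2699 → 54.1951 [stop]  node(1,1) S=88.0979 payoff=35.1921 vs cont=35.8126 → 35.8126 [wait]  ⇒ S*(1)=69.0949
t_0: node(0,0) S=78.0200 payoff=45.2700 vs cont=44.6995 → 45.2700 [stop]  ⇒ S*(0)=78.0200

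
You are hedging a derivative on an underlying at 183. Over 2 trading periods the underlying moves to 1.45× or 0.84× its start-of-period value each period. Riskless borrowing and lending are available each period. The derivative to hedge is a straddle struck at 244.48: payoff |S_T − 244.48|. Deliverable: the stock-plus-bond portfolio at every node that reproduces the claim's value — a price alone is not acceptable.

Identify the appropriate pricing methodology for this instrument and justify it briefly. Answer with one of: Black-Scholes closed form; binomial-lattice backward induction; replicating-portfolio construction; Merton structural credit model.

Key observation: a price alone would not answer the question — the per-node share/bond construction on the spot-183, 1.45/0.84 tree is required, and only the replicating-portfolio method yields it.

framework: replicating-portfolio construction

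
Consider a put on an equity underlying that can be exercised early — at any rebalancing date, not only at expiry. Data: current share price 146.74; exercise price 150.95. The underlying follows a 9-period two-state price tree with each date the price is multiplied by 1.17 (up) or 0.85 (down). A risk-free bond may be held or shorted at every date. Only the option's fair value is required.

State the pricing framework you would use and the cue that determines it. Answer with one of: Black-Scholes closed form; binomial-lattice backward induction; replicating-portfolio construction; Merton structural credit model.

framework: binomial-lattice backward induction

Key observation: the defining feature is the embedded early-exercise option across 9 discrete dates on the spot-146.74 tree; pricing the strike-150.95 put means working backward with an exercise test at every node.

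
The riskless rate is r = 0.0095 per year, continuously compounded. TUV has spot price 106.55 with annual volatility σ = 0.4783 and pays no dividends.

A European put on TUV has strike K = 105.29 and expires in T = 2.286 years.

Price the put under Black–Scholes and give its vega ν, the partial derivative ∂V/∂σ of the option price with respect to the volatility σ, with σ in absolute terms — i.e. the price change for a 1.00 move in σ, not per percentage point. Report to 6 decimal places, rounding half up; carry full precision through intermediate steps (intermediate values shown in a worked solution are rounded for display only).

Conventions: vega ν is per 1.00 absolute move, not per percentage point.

price = 27.855398
ν = 59.134805

σ√T = 0.4783·√2.286 = 0.723167
d₁ = (ln(S/K) + (r+σ²/2)T) / (σ√T) = (ln(106.55/105.29) + (0.0095+0.4783²/2)·2.286) / 0.723167 = (0.011896 + 0.283202) / 0.723167 = 0.408064
d₂ = d₁ − σ√T = 0.408064 − 0.723167 = -0.315103
e^{−rT} = 0.978517
N(−d₁) = 0.341614,  N(−d₂) = 0.623658
Put price V = K·e^{−rT}·N(−d₂) − S·N(−d₁) = 64.254316 − 36.398919 = 27.855398
φ(d₁) = (1/√(2π))·e^{−d₁²/2} = 0.367072
ν = S·φ(d₁)·√T = 59.134805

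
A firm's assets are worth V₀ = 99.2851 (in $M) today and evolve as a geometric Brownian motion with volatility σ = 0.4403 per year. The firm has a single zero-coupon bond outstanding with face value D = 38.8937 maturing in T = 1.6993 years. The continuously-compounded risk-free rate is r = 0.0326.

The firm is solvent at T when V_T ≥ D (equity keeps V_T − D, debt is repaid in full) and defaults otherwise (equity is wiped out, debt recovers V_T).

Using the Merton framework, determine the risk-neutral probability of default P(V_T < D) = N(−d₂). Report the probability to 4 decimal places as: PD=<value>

Apply the equity-as-call identities (strike 38.8937, horizon 1.6993 years):
d₁ = [ln(V₀/D) + (r + σ²/2)T] / (σ√T)
   = [ln(99.2851/38.8937) + (0.0326 + 0.5·0.4403²)·1.6993] / (0.4403·√1.6993)
   = [0.937163 + 0.220114] / 0.573963 = 2.016293
d₂ = d₁ − σ√T = 2.016293 − 0.573963 = 1.442330
risk-neutral PD = N(−d₂) = N(-1.442330) = 0.074605

PD=0.0746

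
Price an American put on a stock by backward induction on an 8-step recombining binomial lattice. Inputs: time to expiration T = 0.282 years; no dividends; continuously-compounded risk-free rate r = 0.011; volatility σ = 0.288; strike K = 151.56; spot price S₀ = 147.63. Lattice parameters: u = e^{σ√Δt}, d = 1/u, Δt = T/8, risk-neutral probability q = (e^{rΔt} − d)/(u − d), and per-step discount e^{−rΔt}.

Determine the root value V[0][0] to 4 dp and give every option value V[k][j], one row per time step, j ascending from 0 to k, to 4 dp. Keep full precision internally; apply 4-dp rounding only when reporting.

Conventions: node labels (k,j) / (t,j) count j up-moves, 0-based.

price = 11.1285
tree:
11.1285
15.2979 6.7989
20.3992 10.0019 3.4715
26.2893 14.2866 5.5516 1.3098
32.6435 19.6984 8.6667 2.3146 0.2653
38.9028 26.0365 13.1192 4.0406 0.5205 0.0000
44.8327 32.6435 19.0623 6.9456 1.0211 0.0000 0.0000
50.4504 38.9028 26.0365 11.7007 2.0032 0.0000 0.0000 0.0000
55.7724 44.8327 32.6435 19.0623 3.9300 0.0000 0.0000 0.0000 0.0000

Δt=0.03525  u=1.05556  d=0.94736  q=0.49007  discount=0.99961
step 8 (expiry): payoffs max(K−S,0) = 55.7724 44.8327 32.6435 19.0623 3.9300 0.0000 0.0000 0.0000 0.0000
k=7: (k=7,j=0): S=101.1096, K−S=50.4504, hold=50.3916 ⇒ V=50.4504 exercise | (k=7,j=1): S=112.6572, K−S=38.9028, hold=38.8441 ⇒ V=38.9028 exercise | (k=7,j=2): S=125.5235, K−S=26.0365, hold=25.9777 ⇒ V=26.0365 exercise | (k=7,j=3): S=139.8593, K−S=11.7007, hold=11.6419 ⇒ V=11.7007 exercise | (k=7,j=4): S=155.8324, K−S=0.0000, hold=2.0032 ⇒ V=2.0032 continue | (k=7,j=5): S=173.6297, K−S=0.0000, hold=0.0000 ⇒ V=0.0000 continue | (k=7,j=6): S=193.4596, K−S=0.0000, hold=0.0000 ⇒ V=0.0000 continue | (k=7,j=7): S=215.5543, K−S=0.0000, hold=0.0000 ⇒ V=0.0000 continue
k=6: (k=6,j=0): S=106.7273, K−S=44.8327, hold=44.7739 ⇒ V=44.8327 exercise | (k=6,j=1): S=118.9165, K−S=32.6435, hold=32.5848 ⇒ V=32.6435 exercise | (k=6,j=2): S=132.4977, K−S=19.0623, hold=19.0036 ⇒ V=19.0623 exercise | (k=6,j=3): S=147.6300, K−S=3.9300, hold=6.9456 ⇒ V=6.9456 continue | (k=6,j=4): S=164.4905, K−S=0.0000, hold=1.0211 ⇒ V=1.0211 continue | (k=6,j=5): S=183.2767, K−S=0.0000, hold=0.0000 ⇒ V=0.0000 continue | (k=6,j=6): S=204.2084, K−S=0.0000, hold=0.0000 ⇒ V=0.0000 continue
k=5: (k=5,j=0): S=112.6572, K−S=38.9028, hold=38.8441 ⇒ V=38.9028 exercise | (k=5,j=1): S=125.5235, K−S=26.0365, hold=25.9777 ⇒ V=26.0365 exercise | (k=5,j=2): S=139.8593, K−S=11.7007, hold=13.1192 ⇒ V=13.1192 continue | (k=5,j=3): S=155.8324, K−S=0.0000, hold=4.0406 ⇒ V=4.0406 continue | (k=5,j=4): S=173.6297, K−S=0.0000, hold=0.5205 ⇒ V=0.5205 continue | (k=5,j=5): S=193.4596, K−S=0.0000, hold=0.0000 ⇒ V=0.0000 continue
k=4: (k=4,j=0): S=118.9165, K−S=32.6435, hold=32.5848 ⇒ V=32.6435 exercise | (k=4,j=1): S=132.4977, K−S=19.0623, hold=19.6984 ⇒ V=19.6984 continue | (k=4,j=2): S=147.6300, K−S=3.9300, hold=8.6667 ⇒ V=8.6667 continue | (k=4,j=3): S=164.4905, K−S=0.0000, hold=2.3146 ⇒ V=2.3146 continue | (k=4,j=4): S=183.2767, K−S=0.0000, hold=0.2653 ⇒ V=0.2653 continue
k=3: (k=3,j=0): S=125.5235, K−S=26.0365, hold=26.2893 ⇒ V=26.2893 continue | (k=3,j=1): S=139.8593, K−S=11.7007, hold=14.2866 ⇒ V=14.2866 continue | (k=3,j=2): S=155.8324, K−S=0.0000, hold=5.5516 ⇒ V=5.5516 continue | (k=3,j=3): S=173.6297, K−S=0.0000, hold=1.3098 ⇒ V=1.3098 continue
k=2: (k=2,j=0): S=132.4977, K−S=19.0623, hold=20.3992 ⇒ V=20.3992 continue | (k=2,j=1): S=147.6300, K−S=3.9300, hold=10.0019 ⇒ V=10.0019 continue | (k=2,j=2): S=164.4905, K−S=0.0000, hold=3.4715 ⇒ V=3.4715 continue
k=1: (k=1,j=0): S=139.8593, K−S=11.7007, hold=15.2979 ⇒ V=15.2979 continue | (k=1,j=1): S=155.8324, K−S=0.0000, hold=6.7989 ⇒ V=6.7989 continue
k=0: (k=0,j=0): S=147.6300, K−S=3.9300, hold=11.1285 ⇒ V=11.1285 continue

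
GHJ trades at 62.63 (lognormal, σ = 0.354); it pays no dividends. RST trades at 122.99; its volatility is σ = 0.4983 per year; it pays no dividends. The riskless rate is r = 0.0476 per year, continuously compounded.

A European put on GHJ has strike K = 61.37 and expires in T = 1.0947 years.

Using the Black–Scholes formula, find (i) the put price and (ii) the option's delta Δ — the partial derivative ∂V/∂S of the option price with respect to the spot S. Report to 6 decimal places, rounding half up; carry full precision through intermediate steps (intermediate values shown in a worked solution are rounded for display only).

price = 6.859470
Δ = -0.351695

σ√T = 0.354·√1.0947 = 0.370383
d₁ = (ln(S/K) + (r+σ²/2)T) / (σ√T) = (ln(62.63/61.37) + (0.0476+0.354²/2)·1.0947) / 0.370383 = (0.020323 + 0.120699) / 0.370383 = 0.380749
d₂ = d₁ − σ√T = 0.380749 − 0.370383 = 0.010366
e^{−rT} = 0.949227
N(−d₁) = 0.351695,  N(−d₂) = 0.495865
Put price V = K·e^{−rT}·N(−d₂) − S·N(−d₁) = 28.886123 − 22.026653 = 6.859470
Δ = −N(−d₁) = -0.351695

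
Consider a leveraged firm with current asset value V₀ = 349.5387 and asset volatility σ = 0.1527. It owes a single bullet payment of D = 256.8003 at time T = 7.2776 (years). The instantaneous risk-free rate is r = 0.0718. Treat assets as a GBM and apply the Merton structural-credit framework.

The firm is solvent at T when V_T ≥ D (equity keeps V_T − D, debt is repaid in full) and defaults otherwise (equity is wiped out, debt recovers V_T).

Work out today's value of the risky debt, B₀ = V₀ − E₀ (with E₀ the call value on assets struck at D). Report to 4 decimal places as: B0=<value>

B0=151.5287

With assets at 349.5387 and a single debt payment of 256.8003 at 7.2776 years:
d₁ = [ln(V₀/D) + (r + σ²/2)T] / (σ√T)
   = [ln(349.5387/256.8003) + (0.0718 + 0.5·0.1527²)·7.2776] / (0.1527·√7.2776)
   = [0.308316 + 0.607379] / 0.411939 = 2.222887
d₂ = d₁ − σ√T = 2.222887 − 0.411939 = 1.810947
N(d₁) = 0.986888,  N(d₂) = 0.964926,  e^(−rT) = 0.593017
E₀ = V₀·N(d₁) − D·e^(−rT)·N(d₂)
   = 349.5387·0.986888 − 256.8003·0.593017·0.964926 = 198.010011
B₀ = V₀ − E₀ = 349.5387 − 198.010011 = 151.528689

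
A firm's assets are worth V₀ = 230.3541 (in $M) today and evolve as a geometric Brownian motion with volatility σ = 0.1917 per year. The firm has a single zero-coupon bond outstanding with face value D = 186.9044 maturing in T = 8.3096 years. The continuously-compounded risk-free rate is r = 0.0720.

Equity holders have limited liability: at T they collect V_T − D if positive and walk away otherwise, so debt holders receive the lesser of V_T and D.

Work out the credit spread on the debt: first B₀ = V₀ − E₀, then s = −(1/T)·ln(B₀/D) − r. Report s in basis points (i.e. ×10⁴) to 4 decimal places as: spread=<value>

Equity is a call on the firm's assets struck at D = 186.9044:
d₁ = [ln(V₀/D) + (r + σ²/2)T] / (σ√T)
   = [ln(230.3541/186.9044) + (0.0720 + 0.5·0.1917²)·8.3096] / (0.1917·√8.3096)
   = [0.209020 + 0.750975] / 0.552602 = 1.737230
d₂ = d₁ − σ√T = 1.737230 − 0.552602 = 1.184628
N(d₁) = 0.958827,  N(d₂) = 0.881918,  e^(−rT) = 0.549750
E₀ = V₀·N(d₁) − D·e^(−rT)·N(d₂)
   = 230.3541·0.958827 − 186.9044·0.549750·0.881918 = 130.251958
B₀ = V₀ − E₀ = 230.3541 − 130.251958 = 100.102142
spread = −(1/T)·ln(B₀/D) − r = −(1/8.3096)·ln(100.102142/186.9044) − 0.0720 = 0.00314275
in basis points: 0.00314275 × 10⁴ = 31.4275 bp

spread=31.4275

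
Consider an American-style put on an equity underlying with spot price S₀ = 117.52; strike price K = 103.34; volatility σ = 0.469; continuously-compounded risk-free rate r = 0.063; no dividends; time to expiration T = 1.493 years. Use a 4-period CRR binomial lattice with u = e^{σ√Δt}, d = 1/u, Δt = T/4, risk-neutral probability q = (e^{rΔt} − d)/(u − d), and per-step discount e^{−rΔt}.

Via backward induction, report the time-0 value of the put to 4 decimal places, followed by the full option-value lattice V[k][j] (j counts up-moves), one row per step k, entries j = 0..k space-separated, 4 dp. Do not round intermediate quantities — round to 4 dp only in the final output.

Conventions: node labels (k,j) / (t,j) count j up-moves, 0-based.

Δt=0.37325, u=1.33180, d=0.75086, q=0.46981, disc=e^(-rΔt)=0.97676
k=4 terminal: V=max(K-S,0) → 65.9844 37.0827 0.0000 0.0000 0.0000
k=3: j=0 S=49.7501 intr=53.5899 cont=51.1882 V=53.5899[EX]; j=1 S=88.2414 intr=15.0986 cont=19.2040 V=19.2040[hold]; j=2 S=156.5132 intr=0.0000 cont=0.0000 V=0.0000[hold]; j=3 S=277.6063 intr=0.0000 cont=0.0000 V=0.0000[hold]
k=2: j=0 S=66.2573 intr=37.0827 cont=36.5650 V=37.0827[EX]; j=1 S=117.5200 intr=0.0000 cont=9.9451 V=9.9451[hold]; j=2 S=208.4443 intr=0.0000 cont=0.0000 V=0.0000[hold]
k=1: j=0 S=88.2414 intr=15.0986 cont=23.7677 V=23.7677[hold]; j=1 S=156.5132 intr=0.0000 cont=5.1503 V=5.1503[hold]
k=0: j=0 S=117.5200 intr=0.0000 cont=14.6719 V=14.6719[hold]

price = 14.6719
tree:
14.6719
23.7677 5.1503
37.0827 9.9451 0.0000
53.5899 19.2040 0.0000 0.0000
65.9844 37.0827 0.0000 0.0000 0.0000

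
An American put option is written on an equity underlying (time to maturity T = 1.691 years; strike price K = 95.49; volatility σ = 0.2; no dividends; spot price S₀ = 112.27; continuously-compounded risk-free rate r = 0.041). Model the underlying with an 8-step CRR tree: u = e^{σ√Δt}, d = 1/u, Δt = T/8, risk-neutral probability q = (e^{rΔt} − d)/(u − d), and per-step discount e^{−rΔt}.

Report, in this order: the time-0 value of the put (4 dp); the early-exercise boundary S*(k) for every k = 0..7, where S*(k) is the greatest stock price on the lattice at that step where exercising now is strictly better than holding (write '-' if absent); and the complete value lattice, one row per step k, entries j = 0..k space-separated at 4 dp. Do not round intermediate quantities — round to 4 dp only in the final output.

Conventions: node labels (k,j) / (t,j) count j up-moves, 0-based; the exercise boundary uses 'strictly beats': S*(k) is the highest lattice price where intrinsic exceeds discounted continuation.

params: Δt=0.21138 u=1.09631 d=0.91215 q=0.52429 e^(-rΔt)=0.99137
t_8 payoffs: 41.6887 30.8263 17.7708 2.0794 0.0000 0.0000 0.0000 0.0000 0.0000
t_7: node(7,0) S=58.9830 payoff=36.5070 vs cont=35.6830 → 36.5070 [stop]  node(7,1) S=70.8916 payoff=24.5984 vs cont=23.7745 → 24.5984 [stop]  node(7,2) S=85.2044 payoff=10.2856 vs cont=9.4616 → 10.2856 [stop]  node(7,3) S=102.4071 payoff=0.0000 vs cont=0.9807 → 0.9807 [wait]  node(7,4) S=123.0829 payoff=0.0000 vs cont=0.0000 → 0.0000 [wait]  node(7,5) S=147.9331 payoff=0.0000 vs cont=0.0000 → 0.0000 [wait]  node(7,6) S=177.8005 payoff=0.0000 vs cont=0.0000 → 0.0000 [wait]  node(7,7) S=213.6981 payoff=0.0000 vs cont=0.0000 → 0.0000 [wait]  ⇒ S*(7)=85.2044
t_6: node(6,0) S=64.6637 payoff=30.8263 vs cont=30.0023 → 30.8263 [stop]  node(6,1) S=77.7192 payoff=17.7708 vs cont=16.9468 → 17.7708 [stop]  node(6,2) S=93.4106 payoff=2.0794 vs cont=5.3604 → 5.3604 [wait]  node(6,3) S=112.2700 payoff=0.0000 vs cont=0.4625 → 0.4625 [wait]  node(6,4) S=134.9371 payoff=0.0000 vs cont=0.0000 → 0.0000 [wait]  node(6,5) S=162.1807 payoff=0.0000 vs cont=0.0000 → 0.0000 [wait]  node(6,6) S=194.9247 payoff=0.0000 vs cont=0.0000 → 0.0000 [wait]  ⇒ S*(6)=77.7192
t_5: node(5,0) S=70.8916 payoff=24.5984 vs cont=23.7745 → 24.5984 [stop]  node(5,1) S=85.2044 payoff=10.2856 vs cont=11.1669 → 11.1669 [wait]  node(5,2) S=102.4071 payoff=0.0000 vs cont=2.7684 → 2.7684 [wait]  node(5,3) S=123.0829 payoff=0.0000 vs cont=0.2181 → 0.2181 [wait]  node(5,4) S=147.9331 payoff=0.0000 vs cont=0.0000 → 0.0000 [wait]  node(5,5) S=177.8005 payoff=0.0000 vs cont=0.0000 → 0.0000 [wait]  ⇒ S*(5)=70.8916
t_4: node(4,0) S=77.7192 payoff=17.7708 vs cont=17.4049 → 17.7708 [stop]  node(4,1) S=93.4106 payoff=2.0794 vs cont=6.7053 → 6.7053 [wait]  node(4,2) S=112.2700 payoff=0.0000 vs cont=1.4189 → 1.4189 [wait]  node(4,3) S=134.9371 payoff=0.0000 vs cont=0.1029 → 0.1029 [wait]  node(4,4) S=162.1807 payoff=0.0000 vs cont=0.0000 → 0.0000 [wait]  ⇒ S*(4)=77.7192
t_3: node(3,0) S=85.2044 payoff=10.2856 vs cont=11.8660 → 11.8660 [wait]  node(3,1) S=102.4071 payoff=0.0000 vs cont=3.8998 → 3.8998 [wait]  node(3,2) S=123.0829 payoff=0.0000 vs cont=0.7226 → 0.7226 [wait]  node(3,3) S=147.9331 payoff=0.0000 vs cont=0.0485 → 0.0485 [wait]  ⇒ S*(3)=-
t_2: node(2,0) S=93.4106 payoff=2.0794 vs cont=7.6230 → 7.6230 [wait]  node(2,1) S=112.2700 payoff=0.0000 vs cont=2.2147 → 2.2147 [wait]  node(2,2) S=134.9371 payoff=0.0000 vs cont=0.3660 → 0.3660 [wait]  ⇒ S*(2)=-
t_1: node(1,0) S=102.4071 payoff=0.0000 vs cont=4.7462 → 4.7462 [wait]  node(1,1) S=123.0829 payoff=0.0000 vs cont=1.2347 → 1.2347 [wait]  ⇒ S*(1)=-
t_0: node(0,0) S=112.2700 payoff=0.0000 vs cont=2.8801 → 2.8801 [wait]  ⇒ S*(0)=-

price = 2.8801
boundary = - - - - 77.7192 70.8916 77.7192 85.2044
tree:
2.8801
4.7462 1.2347
7.6230 2.2147 0.3660
11.8660 3.8998 0.7226 0.0485
17.7708 6.7053 1.4189 0.1029 0.0000
24.5984 11.1669 2.7684 0.2181 0.0000 0.0000
30.8263 17.7708 5.3604 0.4625 0.0000 0.0000 0.0000
36.5070 24.5984 10.2856 0.9807 0.0000 0.0000 0.0000 0.0000
41.6887 30.8263 17.7708 2.0794 0.0000 0.0000 0.0000 0.0000 0.0000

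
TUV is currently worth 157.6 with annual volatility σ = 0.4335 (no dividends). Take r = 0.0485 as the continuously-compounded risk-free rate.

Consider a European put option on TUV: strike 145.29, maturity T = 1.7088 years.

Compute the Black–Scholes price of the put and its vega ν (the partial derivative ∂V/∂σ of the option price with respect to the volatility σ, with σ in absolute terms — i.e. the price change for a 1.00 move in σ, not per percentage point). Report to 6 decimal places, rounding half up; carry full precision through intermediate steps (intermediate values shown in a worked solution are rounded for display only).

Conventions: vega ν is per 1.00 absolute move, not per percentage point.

price = 21.878140
ν = 69.741212

σ√T = 0.4335·√1.7088 = 0.566676
d₁ = (ln(S/K) + (r+σ²/2)T) / (σ√T) = (ln(157.6/145.29) + (0.0485+0.4335²/2)·1.7088) / 0.566676 = (0.081328 + 0.243438) / 0.566676 = 0.573107
d₂ = d₁ − σ√T = 0.573107 − 0.566676 = 0.006431
e^{−rT} = 0.920465
N(−d₁) = 0.283286,  N(−d₂) = 0.497434
Put price V = K·e^{−rT}·N(−d₂) − S·N(−d₁) = 66.524025 − 44.645884 = 21.878140
φ(d₁) = (1/√(2π))·e^{−d₁²/2} = 0.338523
ν = S·φ(d₁)·√T = 69.741212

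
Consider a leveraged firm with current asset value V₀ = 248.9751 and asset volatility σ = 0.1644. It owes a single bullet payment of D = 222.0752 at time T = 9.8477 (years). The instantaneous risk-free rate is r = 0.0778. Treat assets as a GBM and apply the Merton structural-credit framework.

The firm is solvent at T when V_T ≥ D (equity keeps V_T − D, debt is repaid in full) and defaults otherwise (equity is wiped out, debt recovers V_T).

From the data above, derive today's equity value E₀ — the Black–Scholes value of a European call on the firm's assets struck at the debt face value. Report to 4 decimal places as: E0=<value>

E0=147.2061

Apply the equity-as-call identities (strike 222.0752, horizon 9.8477 years):
d₁ = [ln(V₀/D) + (r + σ²/2)T] / (σ√T)
   = [ln(248.9751/222.0752) + (0.0778 + 0.5·0.1644²)·9.8477] / (0.1644·√9.8477)
   = [0.114337 + 0.899230] / 0.515904 = 1.964640
d₂ = d₁ − σ√T = 1.964640 − 0.515904 = 1.448736
N(d₁) = 0.975272,  N(d₂) = 0.926294,  e^(−rT) = 0.464799
E₀ = V₀·N(d₁) − D·e^(−rT)·N(d₂)
   = 248.9751·0.975272 − 222.0752·0.464799·0.926294 = 147.206131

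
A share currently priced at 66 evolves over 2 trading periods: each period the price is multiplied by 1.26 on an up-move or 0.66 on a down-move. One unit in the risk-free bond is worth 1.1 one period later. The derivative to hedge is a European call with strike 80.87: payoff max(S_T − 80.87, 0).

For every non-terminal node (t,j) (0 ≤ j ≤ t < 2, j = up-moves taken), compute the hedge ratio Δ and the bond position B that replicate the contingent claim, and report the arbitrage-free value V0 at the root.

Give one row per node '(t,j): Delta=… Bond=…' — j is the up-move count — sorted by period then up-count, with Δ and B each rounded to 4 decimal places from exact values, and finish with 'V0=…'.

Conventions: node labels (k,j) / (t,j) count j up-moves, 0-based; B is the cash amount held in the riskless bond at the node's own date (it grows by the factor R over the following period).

Risk-neutral probability p* = (R−d)/(u−d) = (1.1−0.66)/(1.26−0.66) = 0.7333.
Terminal payoffs: V(2,0)=0.0000, V(2,1)=0.0000, V(2,2)=23.9116
Node (1,0) S=43.5600: V=(p*·0.0000+(1−p*)·0.0000)/1.1=0.0000; Δ=(0.0000−0.0000)/(54.8856−28.7496)=0.0000; B=V−Δ·S=0.0000
Node (1,1) S=83.1600: V=(p*·23.9116+(1−p*)·0.0000)/1.1=15.9411; Δ=(23.9116−0.0000)/(104.7816−54.8856)=0.4792; B=V−Δ·S=-23.9116
Node (0,0) S=66.0000: V=(p*·15.9411+(1−p*)·0.0000)/1.1=10.6274; Δ=(15.9411−0.0000)/(83.1600−43.5600)=0.4026; B=V−Δ·S=-15.9411
Check: Δ(0,0)·S0 + B(0,0) = 10.6274 = V0.

(0,0): Delta=0.4026 Bond=-15.9411
(1,0): Delta=0.0000 Bond=0.0000
(1,1): Delta=0.4792 Bond=-23.9116
V0=10.6274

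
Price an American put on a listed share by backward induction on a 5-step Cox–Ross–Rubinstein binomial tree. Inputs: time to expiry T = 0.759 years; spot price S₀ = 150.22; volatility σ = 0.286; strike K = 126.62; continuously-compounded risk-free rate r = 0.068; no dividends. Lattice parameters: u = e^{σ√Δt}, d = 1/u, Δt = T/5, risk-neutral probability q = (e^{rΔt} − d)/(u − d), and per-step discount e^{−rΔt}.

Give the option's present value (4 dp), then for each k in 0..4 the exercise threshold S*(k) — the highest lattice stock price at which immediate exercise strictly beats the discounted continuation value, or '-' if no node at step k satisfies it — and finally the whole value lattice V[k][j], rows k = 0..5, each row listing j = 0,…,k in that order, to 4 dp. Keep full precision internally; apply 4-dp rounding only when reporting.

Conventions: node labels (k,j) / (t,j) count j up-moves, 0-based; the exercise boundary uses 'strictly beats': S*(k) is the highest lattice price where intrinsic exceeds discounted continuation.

price = 3.5864
boundary = - - - - 96.1954
tree:
3.5864
6.4683 0.9833
11.3531 2.0639 0.0000
19.1624 4.3320 0.0000 0.0000
30.4246 9.0928 0.0000 0.0000 0.0000
40.5681 19.0856 0.0000 0.0000 0.0000 0.0000

Δt=0.15180, u=1.11788, d=0.89455, q=0.51863, disc=e^(-rΔt)=0.98973
k=5 terminal: V=max(K-S,0) → 40.5681 19.0856 0.0000 0.0000 0.0000 0.0000
k=4: j=0 S=96.1954 intr=30.4246 cont=29.1243 V=30.4246[EX]; j=1 S=120.2101 intr=6.4099 cont=9.0928 V=9.0928[hold]; j=2 S=150.2200 intr=0.0000 cont=0.0000 V=0.0000[hold]; j=3 S=187.7217 intr=0.0000 cont=0.0000 V=0.0000[hold]; j=4 S=234.5856 intr=0.0000 cont=0.0000 V=0.0000[hold]  S*(4)=96.1954
k=3: j=0 S=107.5344 intr=19.0856 cont=19.1624 V=19.1624[hold]; j=1 S=134.3799 intr=0.0000 cont=4.3320 V=4.3320[hold]; j=2 S=167.9272 intr=0.0000 cont=0.0000 V=0.0000[hold]; j=3 S=209.8495 intr=0.0000 cont=0.0000 V=0.0000[hold]  S*(3)=-
k=2: j=0 S=120.2101 intr=6.4099 cont=11.3531 V=11.3531[hold]; j=1 S=150.2200 intr=0.0000 cont=2.0639 V=2.0639[hold]; j=2 S=187.7217 intr=0.0000 cont=0.0000 V=0.0000[hold]  S*(2)=-
k=1: j=0 S=134.3799 intr=0.0000 cont=6.4683 V=6.4683[hold]; j=1 S=167.9272 intr=0.0000 cont=0.9833 V=0.9833[hold]  S*(1)=-
k=0: j=0 S=150.2200 intr=0.0000 cont=3.5864 V=3.5864[hold]  S*(0)=-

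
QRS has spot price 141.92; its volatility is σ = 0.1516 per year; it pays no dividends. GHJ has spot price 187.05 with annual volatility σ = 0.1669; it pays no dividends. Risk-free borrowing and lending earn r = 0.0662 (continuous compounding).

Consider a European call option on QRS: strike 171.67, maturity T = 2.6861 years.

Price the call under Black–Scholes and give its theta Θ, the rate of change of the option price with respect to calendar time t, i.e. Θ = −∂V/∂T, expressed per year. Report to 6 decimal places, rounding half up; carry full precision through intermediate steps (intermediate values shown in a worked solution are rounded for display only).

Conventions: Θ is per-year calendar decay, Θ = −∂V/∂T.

σ√T = 0.1516·√2.6861 = 0.248462
d₁ = (ln(S/K) + (r+σ²/2)T) / (σ√T) = (ln(141.92/171.67) + (0.0662+0.1516²/2)·2.6861) / 0.248462 = (-0.190311 + 0.208687) / 0.248462 = 0.073959
d₂ = d₁ − σ√T = 0.073959 − 0.248462 = -0.174503
e^{−rT} = 0.837093
N(d₁) = 0.529479,  N(d₂) = 0.430735
Call price V = S·N(d₁) − K·e^{−rT}·N(d₂) = 75.143593 − 61.898262 = 13.245331
φ(d₁) = (1/√(2π))·e^{−d₁²/2} = 0.397853
Θ = −S·φ(d₁)·σ/(2√T) − r·K·e^{−rT}·N(d₂) = −2.611404 − 4.097665 = -6.709069

price = 13.245331
Θ = -6.709069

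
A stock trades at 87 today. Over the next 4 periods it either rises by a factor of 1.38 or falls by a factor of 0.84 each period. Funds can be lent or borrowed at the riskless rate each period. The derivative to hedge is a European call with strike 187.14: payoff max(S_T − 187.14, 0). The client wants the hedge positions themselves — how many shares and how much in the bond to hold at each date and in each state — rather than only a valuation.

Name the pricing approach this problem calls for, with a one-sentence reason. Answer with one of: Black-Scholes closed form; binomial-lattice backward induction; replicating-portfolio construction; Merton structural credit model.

framework: replicating-portfolio construction

Key observation: what is demanded is not a single number but the (Δ, B) position at each node of the 1.38/0.84 tree starting at 87; constructing those positions is the replicating-portfolio method.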